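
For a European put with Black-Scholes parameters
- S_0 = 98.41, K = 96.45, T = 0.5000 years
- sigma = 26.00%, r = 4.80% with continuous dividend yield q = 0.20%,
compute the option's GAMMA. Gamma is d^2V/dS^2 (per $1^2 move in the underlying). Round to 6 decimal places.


d1 = 0.3264531727; d2 = 0.1426054096
phi(d1) = 0.3782407542; exp(-qT) = 0.9990004998; exp(-rT) = 0.9762857098
Gamma = exp(-qT) * phi(d1) / (S * sigma * sqrt(T)) = 0.9990004998 * 0.3782407542 / (98.4100 * 0.2600 * 0.7071067812) = 0.020885

Answer: Gamma = 0.020885


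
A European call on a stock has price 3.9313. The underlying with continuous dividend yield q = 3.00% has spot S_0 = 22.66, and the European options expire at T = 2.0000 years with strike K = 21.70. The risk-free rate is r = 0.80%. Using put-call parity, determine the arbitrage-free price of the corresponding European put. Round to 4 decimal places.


Answer: Put price = 3.9465

Derivation:
Put-call parity: C - P = S_0 * exp(-qT) - K * exp(-rT).
S_0 * exp(-qT) = 22.6600 * 0.94176453 = 21.34038433
K * exp(-rT) = 21.7000 * 0.98412732 = 21.35556285
P = C - S*exp(-qT) + K*exp(-rT)
P = 3.9313 - 21.34038433 + 21.35556285 = 3.9465


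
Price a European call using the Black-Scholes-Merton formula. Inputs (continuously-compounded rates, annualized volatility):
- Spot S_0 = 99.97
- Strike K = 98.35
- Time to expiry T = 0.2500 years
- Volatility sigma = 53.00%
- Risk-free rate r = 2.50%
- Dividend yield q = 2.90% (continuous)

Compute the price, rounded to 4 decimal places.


d1 = (ln(S/K) + (r - q + 0.5*sigma^2) * T) / (sigma * sqrt(T)) = 0.19037772
d2 = d1 - sigma * sqrt(T) = -0.07462228
exp(-rT) = 0.99376949; exp(-qT) = 0.99277622
C = S_0 * exp(-qT) * N(d1) - K * exp(-rT) * N(d2)
N(d1) = 0.57549342; N(d2) = 0.47025762
C = 99.9700 * 0.99277622 * 0.57549342 - 98.3500 * 0.99376949 * 0.47025762 = 11.1548

Answer: Price = 11.1548


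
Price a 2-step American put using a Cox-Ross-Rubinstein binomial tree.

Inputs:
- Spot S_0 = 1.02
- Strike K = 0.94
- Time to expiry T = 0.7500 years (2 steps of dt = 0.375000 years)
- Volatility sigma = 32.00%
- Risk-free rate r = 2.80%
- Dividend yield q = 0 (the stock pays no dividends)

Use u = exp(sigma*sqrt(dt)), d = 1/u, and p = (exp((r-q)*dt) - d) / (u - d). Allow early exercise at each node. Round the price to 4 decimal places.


dt = T/N = 0.375000
u = exp(sigma*sqrt(dt)) = 1.216477; d = 1/u = 0.822046
p = (exp((r-q)*dt) - d) / (u - d) = 0.477927
Discount per step: exp(-r*dt) = 0.989555
Stock lattice S(k, i) with i counting down-moves:
  k=0: S(0,0) = 1.0200
  k=1: S(1,0) = 1.2408; S(1,1) = 0.8385
  k=2: S(2,0) = 1.5094; S(2,1) = 1.0200; S(2,2) = 0.6893
Terminal payoffs V(N, i) = max(K - S_T, 0):
  V(2,0) = 0.000000; V(2,1) = 0.000000; V(2,2) = 0.250726
Backward induction: V(k, i) = exp(-r*dt) * [p * V(k+1, i) + (1-p) * V(k+1, i+1)]; then take max(V_cont, immediate exercise) for American.
  V(1,0) = exp(-r*dt) * [p*0.000000 + (1-p)*0.000000] = 0.000000; exercise = 0.000000; V(1,0) = max -> 0.000000
  V(1,1) = exp(-r*dt) * [p*0.000000 + (1-p)*0.250726] = 0.129530; exercise = 0.101513; V(1,1) = max -> 0.129530
  V(0,0) = exp(-r*dt) * [p*0.000000 + (1-p)*0.129530] = 0.066918; exercise = 0.000000; V(0,0) = max -> 0.066918

Answer: Price = V(0,0) = 0.0669


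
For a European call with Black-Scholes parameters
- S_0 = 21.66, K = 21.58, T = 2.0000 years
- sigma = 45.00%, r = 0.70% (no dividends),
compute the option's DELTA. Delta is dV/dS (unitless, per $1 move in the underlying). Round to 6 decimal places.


Answer: Delta = 0.635333

Derivation:
d1 = 0.3460113610; d2 = -0.2903847421
phi(d1) = 0.3757615681; exp(-qT) = 1.0000000000; exp(-rT) = 0.9860975443
N(d1) = 0.6353329117
Delta = exp(-qT) * N(d1) = 1.0000000000 * 0.6353329117 = 0.635333


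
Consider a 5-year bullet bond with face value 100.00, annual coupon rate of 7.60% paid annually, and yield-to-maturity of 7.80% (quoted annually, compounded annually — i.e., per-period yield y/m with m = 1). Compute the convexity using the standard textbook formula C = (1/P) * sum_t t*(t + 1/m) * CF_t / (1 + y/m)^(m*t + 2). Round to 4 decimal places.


Answer: Convexity = 21.3061

Derivation:
Coupon per period c = face * coupon_rate / m = 7.600000
Periods per year m = 1; per-period yield y/m = 0.078000
Number of cashflows N = 5
Cashflows (t years, CF_t, discount factor 1/(1+y/m)^(m*t), PV):
  t = 1.0000: CF_t = 7.600000, DF = 0.927644, PV = 7.050093
  t = 2.0000: CF_t = 7.600000, DF = 0.860523, PV = 6.539975
  t = 3.0000: CF_t = 7.600000, DF = 0.798259, PV = 6.066767
  t = 4.0000: CF_t = 7.600000, DF = 0.740500, PV = 5.627799
  t = 5.0000: CF_t = 107.600000, DF = 0.686920, PV = 73.912598
Price P = sum_t PV_t = 99.197231
Convexity numerator sum_t t*(t + 1/m) * CF_t / (1+y/m)^(m*t + 2):
  t = 1.0000: term = 12.133534
  t = 2.0000: term = 33.766792
  t = 3.0000: term = 62.647109
  t = 4.0000: term = 96.857002
  t = 5.0000: term = 1908.104695
Convexity = (1/P) * sum = 2113.509131 / 99.197231 = 21.306130


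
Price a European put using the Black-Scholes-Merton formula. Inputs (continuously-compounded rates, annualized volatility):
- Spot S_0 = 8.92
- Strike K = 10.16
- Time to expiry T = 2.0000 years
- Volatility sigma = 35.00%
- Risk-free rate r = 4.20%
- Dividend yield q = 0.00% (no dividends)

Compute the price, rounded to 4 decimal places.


Answer: Price = 2.0031

Derivation:
d1 = (ln(S/K) + (r - q + 0.5*sigma^2) * T) / (sigma * sqrt(T)) = 0.15422505
d2 = d1 - sigma * sqrt(T) = -0.34074970
exp(-rT) = 0.91943126; exp(-qT) = 1.00000000
P = K * exp(-rT) * N(-d2) - S_0 * exp(-qT) * N(-d1)
N(-d1) = 0.43871615; N(-d2) = 0.63335399
P = 10.1600 * 0.91943126 * 0.63335399 - 8.9200 * 1.00000000 * 0.43871615 = 2.0031


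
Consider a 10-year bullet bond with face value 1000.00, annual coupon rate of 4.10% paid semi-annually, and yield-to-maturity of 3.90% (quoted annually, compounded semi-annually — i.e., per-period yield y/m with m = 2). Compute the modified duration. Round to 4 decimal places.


Answer: Modified duration = 8.1607

Derivation:
Coupon per period c = face * coupon_rate / m = 20.500000
Periods per year m = 2; per-period yield y/m = 0.019500
Number of cashflows N = 20
Cashflows (t years, CF_t, discount factor 1/(1+y/m)^(m*t), PV):
  t = 0.5000: CF_t = 20.500000, DF = 0.980873, PV = 20.107896
  t = 1.0000: CF_t = 20.500000, DF = 0.962112, PV = 19.723292
  t = 1.5000: CF_t = 20.500000, DF = 0.943709, PV = 19.346044
  t = 2.0000: CF_t = 20.500000, DF = 0.925659, PV = 18.976012
  t = 2.5000: CF_t = 20.500000, DF = 0.907954, PV = 18.613057
  t = 3.0000: CF_t = 20.500000, DF = 0.890588, PV = 18.257045
  t = 3.5000: CF_t = 20.500000, DF = 0.873553, PV = 17.907842
  t = 4.0000: CF_t = 20.500000, DF = 0.856845, PV = 17.565318
  t = 4.5000: CF_t = 20.500000, DF = 0.840456, PV = 17.229346
  t = 5.0000: CF_t = 20.500000, DF = 0.824380, PV = 16.899800
  t = 5.5000: CF_t = 20.500000, DF = 0.808613, PV = 16.576557
  t = 6.0000: CF_t = 20.500000, DF = 0.793146, PV = 16.259497
  t = 6.5000: CF_t = 20.500000, DF = 0.777976, PV = 15.948501
  t = 7.0000: CF_t = 20.500000, DF = 0.763095, PV = 15.643454
  t = 7.5000: CF_t = 20.500000, DF = 0.748500, PV = 15.344241
  t = 8.0000: CF_t = 20.500000, DF = 0.734183, PV = 15.050751
  t = 8.5000: CF_t = 20.500000, DF = 0.720140, PV = 14.762875
  t = 9.0000: CF_t = 20.500000, DF = 0.706366, PV = 14.480505
  t = 9.5000: CF_t = 20.500000, DF = 0.692855, PV = 14.203536
  t = 10.0000: CF_t = 1020.500000, DF = 0.679603, PV = 693.535038
Price P = sum_t PV_t = 1016.430607
First compute Macaulay numerator sum_t t * PV_t:
  t * PV_t at t = 0.5000: 10.053948
  t * PV_t at t = 1.0000: 19.723292
  t * PV_t at t = 1.5000: 29.019066
  t * PV_t at t = 2.0000: 37.952023
  t * PV_t at t = 2.5000: 46.532643
  t * PV_t at t = 3.0000: 54.771134
  t * PV_t at t = 3.5000: 62.677446
  t * PV_t at t = 4.0000: 70.261273
  t * PV_t at t = 4.5000: 77.532057
  t * PV_t at t = 5.0000: 84.498999
  t * PV_t at t = 5.5000: 91.171063
  t * PV_t at t = 6.0000: 97.556981
  t * PV_t at t = 6.5000: 103.665256
  t * PV_t at t = 7.0000: 109.504175
  t * PV_t at t = 7.5000: 115.081807
  t * PV_t at t = 8.0000: 120.406010
  t * PV_t at t = 8.5000: 125.484439
  t * PV_t at t = 9.0000: 130.324548
  t * PV_t at t = 9.5000: 134.933596
  t * PV_t at t = 10.0000: 6935.350378
Macaulay duration D = 8456.500136 / 1016.430607 = 8.319801
Modified duration = D / (1 + y/m) = 8.319801 / (1 + 0.019500) = 8.160668


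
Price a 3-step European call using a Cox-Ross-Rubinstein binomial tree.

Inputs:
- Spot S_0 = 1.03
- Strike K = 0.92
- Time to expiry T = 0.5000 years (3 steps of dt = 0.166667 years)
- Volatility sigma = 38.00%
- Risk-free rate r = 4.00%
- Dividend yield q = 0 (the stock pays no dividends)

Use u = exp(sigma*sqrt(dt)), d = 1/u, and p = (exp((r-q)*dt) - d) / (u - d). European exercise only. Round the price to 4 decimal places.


Answer: Price = V(0,0) = 0.1797

Derivation:
dt = T/N = 0.166667
u = exp(sigma*sqrt(dt)) = 1.167815; d = 1/u = 0.856300
p = (exp((r-q)*dt) - d) / (u - d) = 0.482766
Discount per step: exp(-r*dt) = 0.993356
Stock lattice S(k, i) with i counting down-moves:
  k=0: S(0,0) = 1.0300
  k=1: S(1,0) = 1.2028; S(1,1) = 0.8820
  k=2: S(2,0) = 1.4047; S(2,1) = 1.0300; S(2,2) = 0.7552
  k=3: S(3,0) = 1.6404; S(3,1) = 1.2028; S(3,2) = 0.8820; S(3,3) = 0.6467
Terminal payoffs V(N, i) = max(S_T - K, 0):
  V(3,0) = 0.720436; V(3,1) = 0.282849; V(3,2) = 0.000000; V(3,3) = 0.000000
Backward induction: V(k, i) = exp(-r*dt) * [p * V(k+1, i) + (1-p) * V(k+1, i+1)].
  V(2,0) = exp(-r*dt) * [p*0.720436 + (1-p)*0.282849] = 0.490818
  V(2,1) = exp(-r*dt) * [p*0.282849 + (1-p)*0.000000] = 0.135643
  V(2,2) = exp(-r*dt) * [p*0.000000 + (1-p)*0.000000] = 0.000000
  V(1,0) = exp(-r*dt) * [p*0.490818 + (1-p)*0.135643] = 0.305069
  V(1,1) = exp(-r*dt) * [p*0.135643 + (1-p)*0.000000] = 0.065049
  V(0,0) = exp(-r*dt) * [p*0.305069 + (1-p)*0.065049] = 0.179720


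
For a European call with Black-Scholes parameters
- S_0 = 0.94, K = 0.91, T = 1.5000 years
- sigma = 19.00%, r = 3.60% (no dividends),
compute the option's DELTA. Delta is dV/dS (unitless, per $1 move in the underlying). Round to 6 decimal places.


d1 = 0.4877934319; d2 = 0.2550919063
phi(d1) = 0.3541942635; exp(-qT) = 1.0000000000; exp(-rT) = 0.9474321065
N(d1) = 0.6871519179
Delta = exp(-qT) * N(d1) = 1.0000000000 * 0.6871519179 = 0.687152

Answer: Delta = 0.687152


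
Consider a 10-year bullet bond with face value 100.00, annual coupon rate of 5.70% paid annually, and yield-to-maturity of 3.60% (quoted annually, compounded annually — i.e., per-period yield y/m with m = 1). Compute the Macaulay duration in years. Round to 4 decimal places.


Coupon per period c = face * coupon_rate / m = 5.700000
Periods per year m = 1; per-period yield y/m = 0.036000
Number of cashflows N = 10
Cashflows (t years, CF_t, discount factor 1/(1+y/m)^(m*t), PV):
  t = 1.0000: CF_t = 5.700000, DF = 0.965251, PV = 5.501931
  t = 2.0000: CF_t = 5.700000, DF = 0.931709, PV = 5.310744
  t = 3.0000: CF_t = 5.700000, DF = 0.899333, PV = 5.126201
  t = 4.0000: CF_t = 5.700000, DF = 0.868082, PV = 4.948070
  t = 5.0000: CF_t = 5.700000, DF = 0.837917, PV = 4.776129
  t = 6.0000: CF_t = 5.700000, DF = 0.808801, PV = 4.610163
  t = 7.0000: CF_t = 5.700000, DF = 0.780696, PV = 4.449965
  t = 8.0000: CF_t = 5.700000, DF = 0.753567, PV = 4.295333
  t = 9.0000: CF_t = 5.700000, DF = 0.727381, PV = 4.146074
  t = 10.0000: CF_t = 105.700000, DF = 0.702106, PV = 74.212563
Price P = sum_t PV_t = 117.377172
Macaulay numerator sum_t t * PV_t:
  t * PV_t at t = 1.0000: 5.501931
  t * PV_t at t = 2.0000: 10.621487
  t * PV_t at t = 3.0000: 15.378602
  t * PV_t at t = 4.0000: 19.792280
  t * PV_t at t = 5.0000: 23.880647
  t * PV_t at t = 6.0000: 27.660981
  t * PV_t at t = 7.0000: 31.149753
  t * PV_t at t = 8.0000: 34.362662
  t * PV_t at t = 9.0000: 37.314667
  t * PV_t at t = 10.0000: 742.125634
Macaulay duration D = (sum_t t * PV_t) / P = 947.788643 / 117.377172 = 8.074727

Answer: Macaulay duration = 8.0747 years


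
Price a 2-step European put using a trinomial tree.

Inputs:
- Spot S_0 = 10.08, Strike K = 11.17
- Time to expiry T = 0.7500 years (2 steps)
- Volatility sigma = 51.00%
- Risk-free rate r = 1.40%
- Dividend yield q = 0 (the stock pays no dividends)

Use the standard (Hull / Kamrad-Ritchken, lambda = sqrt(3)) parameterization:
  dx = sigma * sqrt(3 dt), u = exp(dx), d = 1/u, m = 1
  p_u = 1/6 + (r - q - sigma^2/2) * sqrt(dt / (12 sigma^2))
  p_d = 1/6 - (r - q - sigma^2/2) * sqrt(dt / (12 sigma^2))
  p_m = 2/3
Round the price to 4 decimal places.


Answer: Price = V(0,0) = 2.3114

Derivation:
dt = T/N = 0.375000; dx = sigma*sqrt(3*dt) = 0.540937
u = exp(dx) = 1.717615; d = 1/u = 0.582203
p_u = 0.126441, p_m = 0.666667, p_d = 0.206892
Discount per step: exp(-r*dt) = 0.994764
Stock lattice S(k, j) with j the centered position index:
  k=0: S(0,+0) = 10.0800
  k=1: S(1,-1) = 5.8686; S(1,+0) = 10.0800; S(1,+1) = 17.3136
  k=2: S(2,-2) = 3.4167; S(2,-1) = 5.8686; S(2,+0) = 10.0800; S(2,+1) = 17.3136; S(2,+2) = 29.7380
Terminal payoffs V(N, j) = max(K - S_T, 0):
  V(2,-2) = 7.753284; V(2,-1) = 5.301397; V(2,+0) = 1.090000; V(2,+1) = 0.000000; V(2,+2) = 0.000000
Backward induction: V(k, j) = exp(-r*dt) * [p_u * V(k+1, j+1) + p_m * V(k+1, j) + p_d * V(k+1, j-1)]
  V(1,-1) = exp(-r*dt) * [p_u*1.090000 + p_m*5.301397 + p_d*7.753284] = 5.248551
  V(1,+0) = exp(-r*dt) * [p_u*0.000000 + p_m*1.090000 + p_d*5.301397] = 1.813935
  V(1,+1) = exp(-r*dt) * [p_u*0.000000 + p_m*0.000000 + p_d*1.090000] = 0.224331
  V(0,+0) = exp(-r*dt) * [p_u*0.224331 + p_m*1.813935 + p_d*5.248551] = 2.311372


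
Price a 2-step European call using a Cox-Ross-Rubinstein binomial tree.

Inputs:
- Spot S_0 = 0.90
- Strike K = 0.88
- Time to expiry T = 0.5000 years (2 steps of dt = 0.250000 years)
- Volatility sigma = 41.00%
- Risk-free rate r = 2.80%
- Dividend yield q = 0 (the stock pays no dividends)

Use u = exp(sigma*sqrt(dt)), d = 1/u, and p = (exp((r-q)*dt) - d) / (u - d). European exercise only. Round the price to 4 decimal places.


Answer: Price = V(0,0) = 0.1117

Derivation:
dt = T/N = 0.250000
u = exp(sigma*sqrt(dt)) = 1.227525; d = 1/u = 0.814647
p = (exp((r-q)*dt) - d) / (u - d) = 0.465942
Discount per step: exp(-r*dt) = 0.993024
Stock lattice S(k, i) with i counting down-moves:
  k=0: S(0,0) = 0.9000
  k=1: S(1,0) = 1.1048; S(1,1) = 0.7332
  k=2: S(2,0) = 1.3561; S(2,1) = 0.9000; S(2,2) = 0.5973
Terminal payoffs V(N, i) = max(S_T - K, 0):
  V(2,0) = 0.476136; V(2,1) = 0.020000; V(2,2) = 0.000000
Backward induction: V(k, i) = exp(-r*dt) * [p * V(k+1, i) + (1-p) * V(k+1, i+1)].
  V(1,0) = exp(-r*dt) * [p*0.476136 + (1-p)*0.020000] = 0.230911
  V(1,1) = exp(-r*dt) * [p*0.020000 + (1-p)*0.000000] = 0.009254
  V(0,0) = exp(-r*dt) * [p*0.230911 + (1-p)*0.009254] = 0.111748


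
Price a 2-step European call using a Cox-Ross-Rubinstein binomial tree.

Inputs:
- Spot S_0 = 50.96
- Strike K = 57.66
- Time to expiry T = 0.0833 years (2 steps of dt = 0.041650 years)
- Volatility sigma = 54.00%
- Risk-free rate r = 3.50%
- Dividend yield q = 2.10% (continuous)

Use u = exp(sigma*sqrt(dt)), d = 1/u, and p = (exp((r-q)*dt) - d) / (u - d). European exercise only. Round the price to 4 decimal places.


dt = T/N = 0.041650
u = exp(sigma*sqrt(dt)) = 1.116507; d = 1/u = 0.895651
p = (exp((r-q)*dt) - d) / (u - d) = 0.475118
Discount per step: exp(-r*dt) = 0.998543
Stock lattice S(k, i) with i counting down-moves:
  k=0: S(0,0) = 50.9600
  k=1: S(1,0) = 56.8972; S(1,1) = 45.6424
  k=2: S(2,0) = 63.5261; S(2,1) = 50.9600; S(2,2) = 40.8796
Terminal payoffs V(N, i) = max(S_T - K, 0):
  V(2,0) = 5.866109; V(2,1) = 0.000000; V(2,2) = 0.000000
Backward induction: V(k, i) = exp(-r*dt) * [p * V(k+1, i) + (1-p) * V(k+1, i+1)].
  V(1,0) = exp(-r*dt) * [p*5.866109 + (1-p)*0.000000] = 2.783032
  V(1,1) = exp(-r*dt) * [p*0.000000 + (1-p)*0.000000] = 0.000000
  V(0,0) = exp(-r*dt) * [p*2.783032 + (1-p)*0.000000] = 1.320341

Answer: Price = V(0,0) = 1.3203


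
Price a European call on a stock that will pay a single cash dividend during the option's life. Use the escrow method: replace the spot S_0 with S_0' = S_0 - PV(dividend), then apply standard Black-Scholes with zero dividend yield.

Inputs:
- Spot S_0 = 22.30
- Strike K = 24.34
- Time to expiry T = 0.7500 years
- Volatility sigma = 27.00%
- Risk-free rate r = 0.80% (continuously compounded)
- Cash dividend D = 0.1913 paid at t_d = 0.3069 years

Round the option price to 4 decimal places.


Answer: Price = 1.2694

Derivation:
PV(D) = D * exp(-r * t_d) = 0.1913 * 0.99754781 = 0.19083090
S_0' = S_0 - PV(D) = 22.3000 - 0.19083090 = 22.10916910
d1 = (ln(S_0'/K) + (r + sigma^2/2)*T) / (sigma*sqrt(T)) = -0.26853704
d2 = d1 - sigma*sqrt(T) = -0.50236390
exp(-rT) = 0.99401796
N(d1) = 0.39414298; N(d2) = 0.30770578
C = S_0' * N(d1) - K * exp(-rT) * N(d2) = 22.10916910 * 0.39414298 - 24.3400 * 0.99401796 * 0.30770578 = 1.2694


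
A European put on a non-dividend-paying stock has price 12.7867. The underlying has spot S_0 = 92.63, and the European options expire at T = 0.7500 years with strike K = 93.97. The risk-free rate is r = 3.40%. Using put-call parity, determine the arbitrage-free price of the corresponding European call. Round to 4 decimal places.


Answer: Call price = 13.8126

Derivation:
Put-call parity: C - P = S_0 * exp(-qT) - K * exp(-rT).
S_0 * exp(-qT) = 92.6300 * 1.00000000 = 92.63000000
K * exp(-rT) = 93.9700 * 0.97482238 = 91.60405895
C = P + S*exp(-qT) - K*exp(-rT)
C = 12.7867 + 92.63000000 - 91.60405895 = 13.8126


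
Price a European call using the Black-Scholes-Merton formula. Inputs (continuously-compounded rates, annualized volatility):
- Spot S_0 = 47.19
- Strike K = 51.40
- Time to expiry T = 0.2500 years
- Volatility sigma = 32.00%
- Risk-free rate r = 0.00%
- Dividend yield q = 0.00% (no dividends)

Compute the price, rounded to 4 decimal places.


d1 = (ln(S/K) + (r - q + 0.5*sigma^2) * T) / (sigma * sqrt(T)) = -0.45410104
d2 = d1 - sigma * sqrt(T) = -0.61410104
exp(-rT) = 1.00000000; exp(-qT) = 1.00000000
C = S_0 * exp(-qT) * N(d1) - K * exp(-rT) * N(d2)
N(d1) = 0.32487805; N(d2) = 0.26957428
C = 47.1900 * 1.00000000 * 0.32487805 - 51.4000 * 1.00000000 * 0.26957428 = 1.4749

Answer: Price = 1.4749


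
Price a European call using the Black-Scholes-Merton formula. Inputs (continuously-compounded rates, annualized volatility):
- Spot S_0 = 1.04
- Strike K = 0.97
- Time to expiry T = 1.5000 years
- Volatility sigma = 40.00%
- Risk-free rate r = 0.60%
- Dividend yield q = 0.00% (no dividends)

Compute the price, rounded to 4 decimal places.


Answer: Price = 0.2354

Derivation:
d1 = (ln(S/K) + (r - q + 0.5*sigma^2) * T) / (sigma * sqrt(T)) = 0.40555369
d2 = d1 - sigma * sqrt(T) = -0.08434426
exp(-rT) = 0.99104038; exp(-qT) = 1.00000000
C = S_0 * exp(-qT) * N(d1) - K * exp(-rT) * N(d2)
N(d1) = 0.65746472; N(d2) = 0.46639136
C = 1.0400 * 1.00000000 * 0.65746472 - 0.9700 * 0.99104038 * 0.46639136 = 0.2354


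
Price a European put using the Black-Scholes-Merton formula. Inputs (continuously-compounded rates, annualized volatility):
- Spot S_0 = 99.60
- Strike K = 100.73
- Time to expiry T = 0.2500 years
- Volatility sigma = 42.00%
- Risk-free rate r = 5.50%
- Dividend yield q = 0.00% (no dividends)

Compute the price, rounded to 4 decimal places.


Answer: Price = 8.1965

Derivation:
d1 = (ln(S/K) + (r - q + 0.5*sigma^2) * T) / (sigma * sqrt(T)) = 0.11675474
d2 = d1 - sigma * sqrt(T) = -0.09324526
exp(-rT) = 0.98634410; exp(-qT) = 1.00000000
P = K * exp(-rT) * N(-d2) - S_0 * exp(-qT) * N(-d1)
N(-d1) = 0.45352721; N(-d2) = 0.53714564
P = 100.7300 * 0.98634410 * 0.53714564 - 99.6000 * 1.00000000 * 0.45352721 = 8.1965


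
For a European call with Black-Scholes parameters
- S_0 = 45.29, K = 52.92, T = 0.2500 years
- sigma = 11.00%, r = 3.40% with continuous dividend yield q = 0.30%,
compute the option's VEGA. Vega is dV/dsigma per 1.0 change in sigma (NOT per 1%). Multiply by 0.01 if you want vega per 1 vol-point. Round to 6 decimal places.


Answer: Vega = 0.260810

Derivation:
d1 = -2.6624105760; d2 = -2.7174105760
phi(d1) = 0.0115259580; exp(-qT) = 0.9992502812; exp(-rT) = 0.9915360229
Vega = S * exp(-qT) * phi(d1) * sqrt(T) = 45.2900 * 0.9992502812 * 0.0115259580 * 0.5000000000 = 0.260810


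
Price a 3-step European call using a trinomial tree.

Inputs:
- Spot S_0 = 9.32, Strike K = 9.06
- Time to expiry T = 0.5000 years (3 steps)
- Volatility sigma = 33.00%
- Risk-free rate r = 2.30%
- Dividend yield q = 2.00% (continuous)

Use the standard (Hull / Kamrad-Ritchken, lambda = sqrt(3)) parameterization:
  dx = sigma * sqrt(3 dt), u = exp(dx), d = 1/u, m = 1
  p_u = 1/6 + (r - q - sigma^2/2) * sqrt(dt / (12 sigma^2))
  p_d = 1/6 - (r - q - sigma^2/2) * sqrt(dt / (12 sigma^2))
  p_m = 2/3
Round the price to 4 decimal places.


Answer: Price = V(0,0) = 0.9503

Derivation:
dt = T/N = 0.166667; dx = sigma*sqrt(3*dt) = 0.233345
u = exp(dx) = 1.262817; d = 1/u = 0.791880
p_u = 0.148293, p_m = 0.666667, p_d = 0.185041
Discount per step: exp(-r*dt) = 0.996174
Stock lattice S(k, j) with j the centered position index:
  k=0: S(0,+0) = 9.3200
  k=1: S(1,-1) = 7.3803; S(1,+0) = 9.3200; S(1,+1) = 11.7695
  k=2: S(2,-2) = 5.8443; S(2,-1) = 7.3803; S(2,+0) = 9.3200; S(2,+1) = 11.7695; S(2,+2) = 14.8627
  k=3: S(3,-3) = 4.6280; S(3,-2) = 5.8443; S(3,-1) = 7.3803; S(3,+0) = 9.3200; S(3,+1) = 11.7695; S(3,+2) = 14.8627; S(3,+3) = 18.7688
Terminal payoffs V(N, j) = max(S_T - K, 0):
  V(3,-3) = 0.000000; V(3,-2) = 0.000000; V(3,-1) = 0.000000; V(3,+0) = 0.260000; V(3,+1) = 2.709458; V(3,+2) = 5.802676; V(3,+3) = 9.708846
Backward induction: V(k, j) = exp(-r*dt) * [p_u * V(k+1, j+1) + p_m * V(k+1, j) + p_d * V(k+1, j-1)]
  V(2,-2) = exp(-r*dt) * [p_u*0.000000 + p_m*0.000000 + p_d*0.000000] = 0.000000
  V(2,-1) = exp(-r*dt) * [p_u*0.260000 + p_m*0.000000 + p_d*0.000000] = 0.038409
  V(2,+0) = exp(-r*dt) * [p_u*2.709458 + p_m*0.260000 + p_d*0.000000] = 0.572925
  V(2,+1) = exp(-r*dt) * [p_u*5.802676 + p_m*2.709458 + p_d*0.260000] = 2.704523
  V(2,+2) = exp(-r*dt) * [p_u*9.708846 + p_m*5.802676 + p_d*2.709458] = 5.787333
  V(1,-1) = exp(-r*dt) * [p_u*0.572925 + p_m*0.038409 + p_d*0.000000] = 0.110143
  V(1,+0) = exp(-r*dt) * [p_u*2.704523 + p_m*0.572925 + p_d*0.038409] = 0.787095
  V(1,+1) = exp(-r*dt) * [p_u*5.787333 + p_m*2.704523 + p_d*0.572925] = 2.756661
  V(0,+0) = exp(-r*dt) * [p_u*2.756661 + p_m*0.787095 + p_d*0.110143] = 0.950254


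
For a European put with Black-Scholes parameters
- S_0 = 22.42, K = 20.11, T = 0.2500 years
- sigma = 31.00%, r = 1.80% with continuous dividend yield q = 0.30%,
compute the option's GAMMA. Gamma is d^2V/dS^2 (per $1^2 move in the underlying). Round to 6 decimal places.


Answer: Gamma = 0.083085

Derivation:
d1 = 0.8032175088; d2 = 0.6482175088
phi(d1) = 0.2889453479; exp(-qT) = 0.9992502812; exp(-rT) = 0.9955101098
Gamma = exp(-qT) * phi(d1) / (S * sigma * sqrt(T)) = 0.9992502812 * 0.2889453479 / (22.4200 * 0.3100 * 0.5000000000) = 0.083085


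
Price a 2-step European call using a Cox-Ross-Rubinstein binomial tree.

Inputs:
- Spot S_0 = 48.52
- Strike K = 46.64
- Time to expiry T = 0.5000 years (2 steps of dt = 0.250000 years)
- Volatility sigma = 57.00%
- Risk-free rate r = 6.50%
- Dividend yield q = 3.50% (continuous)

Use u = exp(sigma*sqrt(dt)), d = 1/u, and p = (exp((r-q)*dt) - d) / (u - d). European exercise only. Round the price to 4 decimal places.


dt = T/N = 0.250000
u = exp(sigma*sqrt(dt)) = 1.329762; d = 1/u = 0.752014
p = (exp((r-q)*dt) - d) / (u - d) = 0.442259
Discount per step: exp(-r*dt) = 0.983881
Stock lattice S(k, i) with i counting down-moves:
  k=0: S(0,0) = 48.5200
  k=1: S(1,0) = 64.5201; S(1,1) = 36.4877
  k=2: S(2,0) = 85.7963; S(2,1) = 48.5200; S(2,2) = 27.4393
Terminal payoffs V(N, i) = max(S_T - K, 0):
  V(2,0) = 39.156317; V(2,1) = 1.880000; V(2,2) = 0.000000
Backward induction: V(k, i) = exp(-r*dt) * [p * V(k+1, i) + (1-p) * V(k+1, i+1)].
  V(1,0) = exp(-r*dt) * [p*39.156317 + (1-p)*1.880000] = 18.069741
  V(1,1) = exp(-r*dt) * [p*1.880000 + (1-p)*0.000000] = 0.818044
  V(0,0) = exp(-r*dt) * [p*18.069741 + (1-p)*0.818044] = 8.311590

Answer: Price = V(0,0) = 8.3116


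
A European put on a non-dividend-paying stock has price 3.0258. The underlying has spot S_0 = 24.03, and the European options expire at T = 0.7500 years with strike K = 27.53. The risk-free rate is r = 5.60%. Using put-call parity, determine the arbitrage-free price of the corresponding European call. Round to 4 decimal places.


Put-call parity: C - P = S_0 * exp(-qT) - K * exp(-rT).
S_0 * exp(-qT) = 24.0300 * 1.00000000 = 24.03000000
K * exp(-rT) = 27.5300 * 0.95886978 = 26.39768506
C = P + S*exp(-qT) - K*exp(-rT)
C = 3.0258 + 24.03000000 - 26.39768506 = 0.6581

Answer: Call price = 0.6581


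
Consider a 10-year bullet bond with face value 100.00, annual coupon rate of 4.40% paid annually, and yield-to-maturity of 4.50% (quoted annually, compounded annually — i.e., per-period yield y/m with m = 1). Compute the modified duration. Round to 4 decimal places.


Coupon per period c = face * coupon_rate / m = 4.400000
Periods per year m = 1; per-period yield y/m = 0.045000
Number of cashflows N = 10
Cashflows (t years, CF_t, discount factor 1/(1+y/m)^(m*t), PV):
  t = 1.0000: CF_t = 4.400000, DF = 0.956938, PV = 4.210526
  t = 2.0000: CF_t = 4.400000, DF = 0.915730, PV = 4.029212
  t = 3.0000: CF_t = 4.400000, DF = 0.876297, PV = 3.855705
  t = 4.0000: CF_t = 4.400000, DF = 0.838561, PV = 3.689670
  t = 5.0000: CF_t = 4.400000, DF = 0.802451, PV = 3.530785
  t = 6.0000: CF_t = 4.400000, DF = 0.767896, PV = 3.378741
  t = 7.0000: CF_t = 4.400000, DF = 0.734828, PV = 3.233245
  t = 8.0000: CF_t = 4.400000, DF = 0.703185, PV = 3.094015
  t = 9.0000: CF_t = 4.400000, DF = 0.672904, PV = 2.960779
  t = 10.0000: CF_t = 104.400000, DF = 0.643928, PV = 67.226050
Price P = sum_t PV_t = 99.208728
First compute Macaulay numerator sum_t t * PV_t:
  t * PV_t at t = 1.0000: 4.210526
  t * PV_t at t = 2.0000: 8.058424
  t * PV_t at t = 3.0000: 11.567115
  t * PV_t at t = 4.0000: 14.758680
  t * PV_t at t = 5.0000: 17.653923
  t * PV_t at t = 6.0000: 20.272447
  t * PV_t at t = 7.0000: 22.632716
  t * PV_t at t = 8.0000: 24.752116
  t * PV_t at t = 9.0000: 26.647015
  t * PV_t at t = 10.0000: 672.260500
Macaulay duration D = 822.813464 / 99.208728 = 8.293761
Modified duration = D / (1 + y/m) = 8.293761 / (1 + 0.045000) = 7.936613

Answer: Modified duration = 7.9366


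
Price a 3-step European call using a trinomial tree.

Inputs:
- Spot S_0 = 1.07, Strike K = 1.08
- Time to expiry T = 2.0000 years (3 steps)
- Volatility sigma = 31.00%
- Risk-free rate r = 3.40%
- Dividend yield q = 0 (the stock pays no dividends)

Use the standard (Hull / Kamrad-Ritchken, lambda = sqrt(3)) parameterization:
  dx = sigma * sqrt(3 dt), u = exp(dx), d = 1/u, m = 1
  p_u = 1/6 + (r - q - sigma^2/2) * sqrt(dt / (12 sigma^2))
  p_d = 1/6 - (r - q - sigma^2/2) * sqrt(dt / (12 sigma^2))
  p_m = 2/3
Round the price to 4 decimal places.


dt = T/N = 0.666667; dx = sigma*sqrt(3*dt) = 0.438406
u = exp(dx) = 1.550234; d = 1/u = 0.645064
p_u = 0.155984, p_m = 0.666667, p_d = 0.177349
Discount per step: exp(-r*dt) = 0.977588
Stock lattice S(k, j) with j the centered position index:
  k=0: S(0,+0) = 1.0700
  k=1: S(1,-1) = 0.6902; S(1,+0) = 1.0700; S(1,+1) = 1.6588
  k=2: S(2,-2) = 0.4452; S(2,-1) = 0.6902; S(2,+0) = 1.0700; S(2,+1) = 1.6588; S(2,+2) = 2.5715
  k=3: S(3,-3) = 0.2872; S(3,-2) = 0.4452; S(3,-1) = 0.6902; S(3,+0) = 1.0700; S(3,+1) = 1.6588; S(3,+2) = 2.5715; S(3,+3) = 3.9864
Terminal payoffs V(N, j) = max(S_T - K, 0):
  V(3,-3) = 0.000000; V(3,-2) = 0.000000; V(3,-1) = 0.000000; V(3,+0) = 0.000000; V(3,+1) = 0.578751; V(3,+2) = 1.491453; V(3,+3) = 2.906355
Backward induction: V(k, j) = exp(-r*dt) * [p_u * V(k+1, j+1) + p_m * V(k+1, j) + p_d * V(k+1, j-1)]
  V(2,-2) = exp(-r*dt) * [p_u*0.000000 + p_m*0.000000 + p_d*0.000000] = 0.000000
  V(2,-1) = exp(-r*dt) * [p_u*0.000000 + p_m*0.000000 + p_d*0.000000] = 0.000000
  V(2,+0) = exp(-r*dt) * [p_u*0.578751 + p_m*0.000000 + p_d*0.000000] = 0.088253
  V(2,+1) = exp(-r*dt) * [p_u*1.491453 + p_m*0.578751 + p_d*0.000000] = 0.604616
  V(2,+2) = exp(-r*dt) * [p_u*2.906355 + p_m*1.491453 + p_d*0.578751] = 1.515543
  V(1,-1) = exp(-r*dt) * [p_u*0.088253 + p_m*0.000000 + p_d*0.000000] = 0.013457
  V(1,+0) = exp(-r*dt) * [p_u*0.604616 + p_m*0.088253 + p_d*0.000000] = 0.149713
  V(1,+1) = exp(-r*dt) * [p_u*1.515543 + p_m*0.604616 + p_d*0.088253] = 0.640447
  V(0,+0) = exp(-r*dt) * [p_u*0.640447 + p_m*0.149713 + p_d*0.013457] = 0.197566

Answer: Price = V(0,0) = 0.1976


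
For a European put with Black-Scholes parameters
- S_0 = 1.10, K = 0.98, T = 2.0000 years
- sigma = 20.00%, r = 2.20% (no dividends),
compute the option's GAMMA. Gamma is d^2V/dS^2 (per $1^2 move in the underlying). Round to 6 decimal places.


d1 = 0.7053845771; d2 = 0.4225418646
phi(d1) = 0.3110746903; exp(-qT) = 1.0000000000; exp(-rT) = 0.9569539575
Gamma = exp(-qT) * phi(d1) / (S * sigma * sqrt(T)) = 1.0000000000 * 0.3110746903 / (1.1000 * 0.2000 * 1.4142135624) = 0.999832

Answer: Gamma = 0.999832


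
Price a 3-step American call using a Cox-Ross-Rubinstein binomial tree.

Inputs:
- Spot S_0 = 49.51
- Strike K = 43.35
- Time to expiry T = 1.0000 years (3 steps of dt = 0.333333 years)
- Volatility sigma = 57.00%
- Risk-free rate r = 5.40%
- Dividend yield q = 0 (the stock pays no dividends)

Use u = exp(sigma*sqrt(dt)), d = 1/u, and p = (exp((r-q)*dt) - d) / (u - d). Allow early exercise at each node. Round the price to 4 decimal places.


dt = T/N = 0.333333
u = exp(sigma*sqrt(dt)) = 1.389702; d = 1/u = 0.719579
p = (exp((r-q)*dt) - d) / (u - d) = 0.445566
Discount per step: exp(-r*dt) = 0.982161
Stock lattice S(k, i) with i counting down-moves:
  k=0: S(0,0) = 49.5100
  k=1: S(1,0) = 68.8042; S(1,1) = 35.6263
  k=2: S(2,0) = 95.6173; S(2,1) = 49.5100; S(2,2) = 25.6359
  k=3: S(3,0) = 132.8796; S(3,1) = 68.8042; S(3,2) = 35.6263; S(3,3) = 18.4471
Terminal payoffs V(N, i) = max(S_T - K, 0):
  V(3,0) = 89.529623; V(3,1) = 25.454168; V(3,2) = 0.000000; V(3,3) = 0.000000
Backward induction: V(k, i) = exp(-r*dt) * [p * V(k+1, i) + (1-p) * V(k+1, i+1)]; then take max(V_cont, immediate exercise) for American.
  V(2,0) = exp(-r*dt) * [p*89.529623 + (1-p)*25.454168] = 53.040639; exercise = 52.267320; V(2,0) = max -> 53.040639
  V(2,1) = exp(-r*dt) * [p*25.454168 + (1-p)*0.000000] = 11.139192; exercise = 6.160000; V(2,1) = max -> 11.139192
  V(2,2) = exp(-r*dt) * [p*0.000000 + (1-p)*0.000000] = 0.000000; exercise = 0.000000; V(2,2) = max -> 0.000000
  V(1,0) = exp(-r*dt) * [p*53.040639 + (1-p)*11.139192] = 29.277292; exercise = 25.454168; V(1,0) = max -> 29.277292
  V(1,1) = exp(-r*dt) * [p*11.139192 + (1-p)*0.000000] = 4.874707; exercise = 0.000000; V(1,1) = max -> 4.874707
  V(0,0) = exp(-r*dt) * [p*29.277292 + (1-p)*4.874707] = 15.466748; exercise = 6.160000; V(0,0) = max -> 15.466748

Answer: Price = V(0,0) = 15.4667


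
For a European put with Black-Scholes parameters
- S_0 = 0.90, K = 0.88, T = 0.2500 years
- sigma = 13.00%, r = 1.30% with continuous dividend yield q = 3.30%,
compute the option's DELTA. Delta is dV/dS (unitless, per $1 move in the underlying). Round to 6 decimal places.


Answer: Delta = -0.378453

Derivation:
d1 = 0.3013131670; d2 = 0.2363131670
phi(d1) = 0.3812372686; exp(-qT) = 0.9917839379; exp(-rT) = 0.9967552755
N(-d1) = 0.3815878507
Delta = -exp(-qT) * N(-d1) = -0.9917839379 * 0.3815878507 = -0.378453


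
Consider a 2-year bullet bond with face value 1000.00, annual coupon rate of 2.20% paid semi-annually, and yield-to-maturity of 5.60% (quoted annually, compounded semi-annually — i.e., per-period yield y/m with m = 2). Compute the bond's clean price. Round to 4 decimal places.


Answer: Price = 936.5059

Derivation:
Coupon per period c = face * coupon_rate / m = 11.000000
Periods per year m = 2; per-period yield y/m = 0.028000
Number of cashflows N = 4
Cashflows (t years, CF_t, discount factor 1/(1+y/m)^(m*t), PV):
  t = 0.5000: CF_t = 11.000000, DF = 0.972763, PV = 10.700389
  t = 1.0000: CF_t = 11.000000, DF = 0.946267, PV = 10.408939
  t = 1.5000: CF_t = 11.000000, DF = 0.920493, PV = 10.125427
  t = 2.0000: CF_t = 1011.000000, DF = 0.895422, PV = 905.271185
Price P = sum_t PV_t = 936.505940


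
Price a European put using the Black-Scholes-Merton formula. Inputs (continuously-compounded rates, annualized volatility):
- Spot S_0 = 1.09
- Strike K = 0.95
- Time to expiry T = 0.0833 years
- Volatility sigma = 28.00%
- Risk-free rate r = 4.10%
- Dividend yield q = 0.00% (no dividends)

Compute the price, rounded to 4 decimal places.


Answer: Price = 0.0013

Derivation:
d1 = (ln(S/K) + (r - q + 0.5*sigma^2) * T) / (sigma * sqrt(T)) = 1.78377095
d2 = d1 - sigma * sqrt(T) = 1.70295808
exp(-rT) = 0.99659053; exp(-qT) = 1.00000000
P = K * exp(-rT) * N(-d2) - S_0 * exp(-qT) * N(-d1)
N(-d1) = 0.03723045; N(-d2) = 0.04428796
P = 0.9500 * 0.99659053 * 0.04428796 - 1.0900 * 1.00000000 * 0.03723045 = 0.0013


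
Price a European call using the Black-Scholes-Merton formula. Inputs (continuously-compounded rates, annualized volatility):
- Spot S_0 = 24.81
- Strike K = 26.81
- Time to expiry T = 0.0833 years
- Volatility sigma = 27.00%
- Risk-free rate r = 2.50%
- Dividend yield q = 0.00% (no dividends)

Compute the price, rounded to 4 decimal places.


d1 = (ln(S/K) + (r - q + 0.5*sigma^2) * T) / (sigma * sqrt(T)) = -0.92919850
d2 = d1 - sigma * sqrt(T) = -1.00712520
exp(-rT) = 0.99791967; exp(-qT) = 1.00000000
C = S_0 * exp(-qT) * N(d1) - K * exp(-rT) * N(d2)
N(d1) = 0.17639311; N(d2) = 0.15693731
C = 24.8100 * 1.00000000 * 0.17639311 - 26.8100 * 0.99791967 * 0.15693731 = 0.1776

Answer: Price = 0.1776


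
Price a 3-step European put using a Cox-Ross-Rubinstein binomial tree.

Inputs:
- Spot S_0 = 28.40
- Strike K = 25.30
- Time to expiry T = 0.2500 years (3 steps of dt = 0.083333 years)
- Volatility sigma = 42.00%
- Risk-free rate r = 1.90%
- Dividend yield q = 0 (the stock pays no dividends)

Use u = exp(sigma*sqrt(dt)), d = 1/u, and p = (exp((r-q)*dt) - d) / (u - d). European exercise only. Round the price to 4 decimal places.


Answer: Price = V(0,0) = 0.8507

Derivation:
dt = T/N = 0.083333
u = exp(sigma*sqrt(dt)) = 1.128900; d = 1/u = 0.885818
p = (exp((r-q)*dt) - d) / (u - d) = 0.476245
Discount per step: exp(-r*dt) = 0.998418
Stock lattice S(k, i) with i counting down-moves:
  k=0: S(0,0) = 28.4000
  k=1: S(1,0) = 32.0608; S(1,1) = 25.1572
  k=2: S(2,0) = 36.1934; S(2,1) = 28.4000; S(2,2) = 22.2847
  k=3: S(3,0) = 40.8587; S(3,1) = 32.0608; S(3,2) = 25.1572; S(3,3) = 19.7402
Terminal payoffs V(N, i) = max(K - S_T, 0):
  V(3,0) = 0.000000; V(3,1) = 0.000000; V(3,2) = 0.142764; V(3,3) = 5.559774
Backward induction: V(k, i) = exp(-r*dt) * [p * V(k+1, i) + (1-p) * V(k+1, i+1)].
  V(2,0) = exp(-r*dt) * [p*0.000000 + (1-p)*0.000000] = 0.000000
  V(2,1) = exp(-r*dt) * [p*0.000000 + (1-p)*0.142764] = 0.074655
  V(2,2) = exp(-r*dt) * [p*0.142764 + (1-p)*5.559774] = 2.975236
  V(1,0) = exp(-r*dt) * [p*0.000000 + (1-p)*0.074655] = 0.039039
  V(1,1) = exp(-r*dt) * [p*0.074655 + (1-p)*2.975236] = 1.591327
  V(0,0) = exp(-r*dt) * [p*0.039039 + (1-p)*1.591327] = 0.850710


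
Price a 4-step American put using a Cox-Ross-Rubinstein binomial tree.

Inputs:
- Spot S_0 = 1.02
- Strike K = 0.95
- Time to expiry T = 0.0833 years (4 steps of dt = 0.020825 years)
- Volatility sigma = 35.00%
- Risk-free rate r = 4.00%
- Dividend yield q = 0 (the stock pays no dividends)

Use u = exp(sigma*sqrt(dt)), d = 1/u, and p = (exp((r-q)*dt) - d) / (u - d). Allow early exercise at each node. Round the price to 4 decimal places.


dt = T/N = 0.020825
u = exp(sigma*sqrt(dt)) = 1.051805; d = 1/u = 0.950746
p = (exp((r-q)*dt) - d) / (u - d) = 0.495622
Discount per step: exp(-r*dt) = 0.999167
Stock lattice S(k, i) with i counting down-moves:
  k=0: S(0,0) = 1.0200
  k=1: S(1,0) = 1.0728; S(1,1) = 0.9698
  k=2: S(2,0) = 1.1284; S(2,1) = 1.0200; S(2,2) = 0.9220
  k=3: S(3,0) = 1.1869; S(3,1) = 1.0728; S(3,2) = 0.9698; S(3,3) = 0.8766
  k=4: S(4,0) = 1.2484; S(4,1) = 1.1284; S(4,2) = 1.0200; S(4,3) = 0.9220; S(4,4) = 0.8334
Terminal payoffs V(N, i) = max(K - S_T, 0):
  V(4,0) = 0.000000; V(4,1) = 0.000000; V(4,2) = 0.000000; V(4,3) = 0.028003; V(4,4) = 0.116590
Backward induction: V(k, i) = exp(-r*dt) * [p * V(k+1, i) + (1-p) * V(k+1, i+1)]; then take max(V_cont, immediate exercise) for American.
  V(3,0) = exp(-r*dt) * [p*0.000000 + (1-p)*0.000000] = 0.000000; exercise = 0.000000; V(3,0) = max -> 0.000000
  V(3,1) = exp(-r*dt) * [p*0.000000 + (1-p)*0.000000] = 0.000000; exercise = 0.000000; V(3,1) = max -> 0.000000
  V(3,2) = exp(-r*dt) * [p*0.000000 + (1-p)*0.028003] = 0.014112; exercise = 0.000000; V(3,2) = max -> 0.014112
  V(3,3) = exp(-r*dt) * [p*0.028003 + (1-p)*0.116590] = 0.072624; exercise = 0.073415; V(3,3) = max -> 0.073415
  V(2,0) = exp(-r*dt) * [p*0.000000 + (1-p)*0.000000] = 0.000000; exercise = 0.000000; V(2,0) = max -> 0.000000
  V(2,1) = exp(-r*dt) * [p*0.000000 + (1-p)*0.014112] = 0.007112; exercise = 0.000000; V(2,1) = max -> 0.007112
  V(2,2) = exp(-r*dt) * [p*0.014112 + (1-p)*0.073415] = 0.043987; exercise = 0.028003; V(2,2) = max -> 0.043987
  V(1,0) = exp(-r*dt) * [p*0.000000 + (1-p)*0.007112] = 0.003584; exercise = 0.000000; V(1,0) = max -> 0.003584
  V(1,1) = exp(-r*dt) * [p*0.007112 + (1-p)*0.043987] = 0.025689; exercise = 0.000000; V(1,1) = max -> 0.025689
  V(0,0) = exp(-r*dt) * [p*0.003584 + (1-p)*0.025689] = 0.014721; exercise = 0.000000; V(0,0) = max -> 0.014721

Answer: Price = V(0,0) = 0.0147


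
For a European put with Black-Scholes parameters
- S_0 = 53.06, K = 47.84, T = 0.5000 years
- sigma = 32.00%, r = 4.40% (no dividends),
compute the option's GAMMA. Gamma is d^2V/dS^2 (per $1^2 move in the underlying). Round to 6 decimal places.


d1 = 0.6680446075; d2 = 0.4417704375
phi(d1) = 0.3191543836; exp(-qT) = 1.0000000000; exp(-rT) = 0.9782402351
Gamma = exp(-qT) * phi(d1) / (S * sigma * sqrt(T)) = 1.0000000000 * 0.3191543836 / (53.0600 * 0.3200 * 0.7071067812) = 0.026583

Answer: Gamma = 0.026583


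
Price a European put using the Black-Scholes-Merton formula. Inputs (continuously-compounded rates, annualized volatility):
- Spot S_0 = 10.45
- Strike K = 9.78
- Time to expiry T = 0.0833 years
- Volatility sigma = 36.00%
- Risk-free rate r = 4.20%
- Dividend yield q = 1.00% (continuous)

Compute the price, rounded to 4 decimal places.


Answer: Price = 0.1591

Derivation:
d1 = (ln(S/K) + (r - q + 0.5*sigma^2) * T) / (sigma * sqrt(T)) = 0.71534472
d2 = d1 - sigma * sqrt(T) = 0.61144246
exp(-rT) = 0.99650751; exp(-qT) = 0.99916735
P = K * exp(-rT) * N(-d2) - S_0 * exp(-qT) * N(-d1)
N(-d1) = 0.23719803; N(-d2) = 0.27045335
P = 9.7800 * 0.99650751 * 0.27045335 - 10.4500 * 0.99916735 * 0.23719803 = 0.1591


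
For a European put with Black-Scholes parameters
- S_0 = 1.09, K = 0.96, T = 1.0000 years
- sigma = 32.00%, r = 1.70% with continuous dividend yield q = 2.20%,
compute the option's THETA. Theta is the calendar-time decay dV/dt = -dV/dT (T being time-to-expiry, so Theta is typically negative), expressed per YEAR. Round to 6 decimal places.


Answer: Theta = -0.059071

Derivation:
d1 = 0.5412490336; d2 = 0.2212490336
phi(d1) = 0.3445852389; exp(-qT) = 0.9782402351; exp(-rT) = 0.9831436846
Theta = -S*exp(-qT)*phi(d1)*sigma/(2*sqrt(T)) + r*K*exp(-rT)*N(-d2) - q*S*exp(-qT)*N(-d1)
N(-d1) = 0.2941679723; N(-d2) = 0.4124492659; sqrt(T) = 1.0000000000
Term 1 = -1.0900 * 0.9782402351 * 0.3445852389 * 0.3200 / (2 * 1.0000000000) = -0.0587879981
Term 2 = 0.0170 * 0.9600 * 0.9831436846 * 0.4124492659 = 0.0066177093
Term 3 = -0.0220 * 1.0900 * 0.9782402351 * 0.2941679723 = -0.0069006514
Theta = -0.0587879981 + (0.0066177093) + (-0.0069006514) = -0.059071


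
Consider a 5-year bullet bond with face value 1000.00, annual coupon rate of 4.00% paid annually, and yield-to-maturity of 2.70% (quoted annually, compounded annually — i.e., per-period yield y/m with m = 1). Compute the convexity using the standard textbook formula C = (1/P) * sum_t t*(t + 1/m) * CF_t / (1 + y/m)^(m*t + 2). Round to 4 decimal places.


Answer: Convexity = 25.7378

Derivation:
Coupon per period c = face * coupon_rate / m = 40.000000
Periods per year m = 1; per-period yield y/m = 0.027000
Number of cashflows N = 5
Cashflows (t years, CF_t, discount factor 1/(1+y/m)^(m*t), PV):
  t = 1.0000: CF_t = 40.000000, DF = 0.973710, PV = 38.948393
  t = 2.0000: CF_t = 40.000000, DF = 0.948111, PV = 37.924434
  t = 3.0000: CF_t = 40.000000, DF = 0.923185, PV = 36.927394
  t = 4.0000: CF_t = 40.000000, DF = 0.898914, PV = 35.956567
  t = 5.0000: CF_t = 1040.000000, DF = 0.875282, PV = 910.292829
Price P = sum_t PV_t = 1060.049616
Convexity numerator sum_t t*(t + 1/m) * CF_t / (1+y/m)^(m*t + 2):
  t = 1.0000: term = 73.854788
  t = 2.0000: term = 215.739400
  t = 3.0000: term = 420.135152
  t = 4.0000: term = 681.816215
  t = 5.0000: term = 25891.754998
Convexity = (1/P) * sum = 27283.300553 / 1060.049616 = 25.737758
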